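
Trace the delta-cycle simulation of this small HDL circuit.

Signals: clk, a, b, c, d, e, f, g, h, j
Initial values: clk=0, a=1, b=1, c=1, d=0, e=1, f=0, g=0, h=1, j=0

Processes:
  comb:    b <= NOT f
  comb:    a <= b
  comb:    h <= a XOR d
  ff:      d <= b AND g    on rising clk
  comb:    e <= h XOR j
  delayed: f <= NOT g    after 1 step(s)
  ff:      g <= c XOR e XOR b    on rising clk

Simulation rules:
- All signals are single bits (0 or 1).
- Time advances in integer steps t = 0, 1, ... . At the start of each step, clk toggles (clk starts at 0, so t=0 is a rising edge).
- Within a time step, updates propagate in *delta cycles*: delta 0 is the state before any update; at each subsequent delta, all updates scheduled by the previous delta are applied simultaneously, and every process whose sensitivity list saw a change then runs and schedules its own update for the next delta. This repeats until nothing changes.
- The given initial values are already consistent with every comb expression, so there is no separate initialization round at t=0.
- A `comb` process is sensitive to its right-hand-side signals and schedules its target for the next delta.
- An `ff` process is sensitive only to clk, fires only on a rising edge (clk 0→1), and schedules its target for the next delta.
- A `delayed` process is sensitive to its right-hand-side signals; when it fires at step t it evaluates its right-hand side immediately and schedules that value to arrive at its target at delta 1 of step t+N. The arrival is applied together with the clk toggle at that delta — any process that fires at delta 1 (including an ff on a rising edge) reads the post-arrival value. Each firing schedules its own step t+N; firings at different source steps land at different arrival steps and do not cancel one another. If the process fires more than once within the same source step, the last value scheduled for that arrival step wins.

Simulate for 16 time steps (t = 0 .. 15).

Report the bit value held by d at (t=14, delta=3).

0

t=0 Δ0: d=0 clk=0 b=1 f=0 g=0 h=1 e=1 j=0 c=1 a=1
  Δ1: clk:0→1
  Δ2: g:0→1
  (2Δ to stable)
t=1 Δ0: d=0 clk=1 b=1 f=0 g=1 h=1 e=1 j=0 c=1 a=1
  Δ1: clk:1→0
  (1Δ to stable)
t=2 Δ0: d=0 clk=0 b=1 f=0 g=1 h=1 e=1 j=0 c=1 a=1
  Δ1: clk:0→1
  Δ2: d:0→1
  Δ3: h:1→0
  Δ4: e:1→0
  (4Δ to stable)
t=3 Δ0: d=1 clk=1 b=1 f=0 g=1 h=0 e=0 j=0 c=1 a=1
  Δ1: clk:1→0
  (1Δ to stable)
t=4 Δ0: d=1 clk=0 b=1 f=0 g=1 h=0 e=0 j=0 c=1 a=1
  Δ1: clk:0→1
  Δ2: g:1→0
  (2Δ to stable)
t=5 Δ0: d=1 clk=1 b=1 f=0 g=0 h=0 e=0 j=0 c=1 a=1
  Δ1: clk:1→0, f:0→1
  Δ2: b:1→0
  Δ3: a:1→0
  Δ4: h:0→1
  Δ5: e:0→1
  (5Δ to stable)
t=6 Δ0: d=1 clk=0 b=0 f=1 g=0 h=1 e=1 j=0 c=1 a=0
  Δ1: clk:0→1
  Δ2: d:1→0
  Δ3: h:1→0
  Δ4: e:1→0
  (4Δ to stable)
t=7 Δ0: d=0 clk=1 b=0 f=1 g=0 h=0 e=0 j=0 c=1 a=0
  Δ1: clk:1→0
  (1Δ to stable)
t=8 Δ0: d=0 clk=0 b=0 f=1 g=0 h=0 e=0 j=0 c=1 a=0
  Δ1: clk:0→1
  Δ2: g:0→1
  (2Δ to stable)
t=9 Δ0: d=0 clk=1 b=0 f=1 g=1 h=0 e=0 j=0 c=1 a=0
  Δ1: clk:1→0, f:1→0
  Δ2: b:0→1
  Δ3: a:0→1
  Δ4: h:0→1
  Δ5: e:0→1
  (5Δ to stable)
t=10 Δ0: d=0 clk=0 b=1 f=0 g=1 h=1 e=1 j=0 c=1 a=1
  Δ1: clk:0→1
  Δ2: d:0→1
  Δ3: h:1→0
  Δ4: e:1→0
  (4Δ to stable)
t=11 Δ0: d=1 clk=1 b=1 f=0 g=1 h=0 e=0 j=0 c=1 a=1
  Δ1: clk:1→0
  (1Δ to stable)
t=12 Δ0: d=1 clk=0 b=1 f=0 g=1 h=0 e=0 j=0 c=1 a=1
  Δ1: clk:0→1
  Δ2: g:1→0
  (2Δ to stable)
t=13 Δ0: d=1 clk=1 b=1 f=0 g=0 h=0 e=0 j=0 c=1 a=1
  Δ1: clk:1→0, f:0→1
  Δ2: b:1→0
  Δ3: a:1→0
  Δ4: h:0→1
  Δ5: e:0→1
  (5Δ to stable)
t=14 Δ0: d=1 clk=0 b=0 f=1 g=0 h=1 e=1 j=0 c=1 a=0
  Δ1: clk:0→1
  Δ2: d:1→0
  Δ3: h:1→0
  Δ4: e:1→0
  (4Δ to stable)
t=15 Δ0: d=0 clk=1 b=0 f=1 g=0 h=0 e=0 j=0 c=1 a=0
  Δ1: clk:1→0
  (1Δ to stable)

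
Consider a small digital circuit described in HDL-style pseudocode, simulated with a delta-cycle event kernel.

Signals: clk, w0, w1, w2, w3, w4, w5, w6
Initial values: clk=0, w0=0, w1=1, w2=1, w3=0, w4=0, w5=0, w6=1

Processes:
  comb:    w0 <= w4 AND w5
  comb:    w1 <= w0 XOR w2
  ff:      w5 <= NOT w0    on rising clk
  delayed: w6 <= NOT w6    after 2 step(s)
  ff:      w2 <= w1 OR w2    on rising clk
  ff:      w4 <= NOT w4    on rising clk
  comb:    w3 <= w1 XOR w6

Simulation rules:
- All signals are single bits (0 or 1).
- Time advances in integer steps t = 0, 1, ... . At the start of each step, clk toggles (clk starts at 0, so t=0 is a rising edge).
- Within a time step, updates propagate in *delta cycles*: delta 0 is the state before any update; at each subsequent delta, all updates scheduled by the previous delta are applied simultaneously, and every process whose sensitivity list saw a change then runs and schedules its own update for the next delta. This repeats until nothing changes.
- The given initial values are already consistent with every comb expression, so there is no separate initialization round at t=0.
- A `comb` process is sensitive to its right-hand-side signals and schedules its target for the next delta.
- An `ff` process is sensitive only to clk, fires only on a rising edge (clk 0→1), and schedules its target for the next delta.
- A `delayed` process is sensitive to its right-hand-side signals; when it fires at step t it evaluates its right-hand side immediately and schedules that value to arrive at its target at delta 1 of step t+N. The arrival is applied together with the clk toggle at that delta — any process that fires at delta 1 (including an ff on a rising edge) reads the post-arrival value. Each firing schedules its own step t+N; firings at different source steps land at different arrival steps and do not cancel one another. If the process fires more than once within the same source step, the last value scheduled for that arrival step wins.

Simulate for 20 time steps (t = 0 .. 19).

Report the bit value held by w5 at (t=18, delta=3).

0

t0.Δ0 w3=0 w6=1 w2=1 clk=0 w0=0 w5=0 w4=0 w1=1
t0.Δ1 w3=0 w6=1 w2=1 clk=1 w0=0 w5=0 w4=0 w1=1
t0.Δ2 w3=0 w6=1 w2=1 clk=1 w0=0 w5=1 w4=1 w1=1
t0.Δ3 w3=0 w6=1 w2=1 clk=1 w0=1 w5=1 w4=1 w1=1
t0.Δ4 w3=0 w6=1 w2=1 clk=1 w0=1 w5=1 w4=1 w1=0
t0.Δ5 w3=1 w6=1 w2=1 clk=1 w0=1 w5=1 w4=1 w1=0
t1.Δ0 w3=1 w6=1 w2=1 clk=1 w0=1 w5=1 w4=1 w1=0
t1.Δ1 w3=1 w6=1 w2=1 clk=0 w0=1 w5=1 w4=1 w1=0
t2.Δ0 w3=1 w6=1 w2=1 clk=0 w0=1 w5=1 w4=1 w1=0
t2.Δ1 w3=1 w6=1 w2=1 clk=1 w0=1 w5=1 w4=1 w1=0
t2.Δ2 w3=1 w6=1 w2=1 clk=1 w0=1 w5=0 w4=0 w1=0
t2.Δ3 w3=1 w6=1 w2=1 clk=1 w0=0 w5=0 w4=0 w1=0
t2.Δ4 w3=1 w6=1 w2=1 clk=1 w0=0 w5=0 w4=0 w1=1
t2.Δ5 w3=0 w6=1 w2=1 clk=1 w0=0 w5=0 w4=0 w1=1
t3.Δ0 w3=0 w6=1 w2=1 clk=1 w0=0 w5=0 w4=0 w1=1
t3.Δ1 w3=0 w6=1 w2=1 clk=0 w0=0 w5=0 w4=0 w1=1
t4.Δ0 w3=0 w6=1 w2=1 clk=0 w0=0 w5=0 w4=0 w1=1
t4.Δ1 w3=0 w6=1 w2=1 clk=1 w0=0 w5=0 w4=0 w1=1
t4.Δ2 w3=0 w6=1 w2=1 clk=1 w0=0 w5=1 w4=1 w1=1
t4.Δ3 w3=0 w6=1 w2=1 clk=1 w0=1 w5=1 w4=1 w1=1
t4.Δ4 w3=0 w6=1 w2=1 clk=1 w0=1 w5=1 w4=1 w1=0
t4.Δ5 w3=1 w6=1 w2=1 clk=1 w0=1 w5=1 w4=1 w1=0
t5.Δ0 w3=1 w6=1 w2=1 clk=1 w0=1 w5=1 w4=1 w1=0
t5.Δ1 w3=1 w6=1 w2=1 clk=0 w0=1 w5=1 w4=1 w1=0
t6.Δ0 w3=1 w6=1 w2=1 clk=0 w0=1 w5=1 w4=1 w1=0
t6.Δ1 w3=1 w6=1 w2=1 clk=1 w0=1 w5=1 w4=1 w1=0
t6.Δ2 w3=1 w6=1 w2=1 clk=1 w0=1 w5=0 w4=0 w1=0
t6.Δ3 w3=1 w6=1 w2=1 clk=1 w0=0 w5=0 w4=0 w1=0
t6.Δ4 w3=1 w6=1 w2=1 clk=1 w0=0 w5=0 w4=0 w1=1
t6.Δ5 w3=0 w6=1 w2=1 clk=1 w0=0 w5=0 w4=0 w1=1
t7.Δ0 w3=0 w6=1 w2=1 clk=1 w0=0 w5=0 w4=0 w1=1
t7.Δ1 w3=0 w6=1 w2=1 clk=0 w0=0 w5=0 w4=0 w1=1
t8.Δ0 w3=0 w6=1 w2=1 clk=0 w0=0 w5=0 w4=0 w1=1
t8.Δ1 w3=0 w6=1 w2=1 clk=1 w0=0 w5=0 w4=0 w1=1
t8.Δ2 w3=0 w6=1 w2=1 clk=1 w0=0 w5=1 w4=1 w1=1
t8.Δ3 w3=0 w6=1 w2=1 clk=1 w0=1 w5=1 w4=1 w1=1
t8.Δ4 w3=0 w6=1 w2=1 clk=1 w0=1 w5=1 w4=1 w1=0
t8.Δ5 w3=1 w6=1 w2=1 clk=1 w0=1 w5=1 w4=1 w1=0
t9.Δ0 w3=1 w6=1 w2=1 clk=1 w0=1 w5=1 w4=1 w1=0
t9.Δ1 w3=1 w6=1 w2=1 clk=0 w0=1 w5=1 w4=1 w1=0
t10.Δ0 w3=1 w6=1 w2=1 clk=0 w0=1 w5=1 w4=1 w1=0
t10.Δ1 w3=1 w6=1 w2=1 clk=1 w0=1 w5=1 w4=1 w1=0
t10.Δ2 w3=1 w6=1 w2=1 clk=1 w0=1 w5=0 w4=0 w1=0
t10.Δ3 w3=1 w6=1 w2=1 clk=1 w0=0 w5=0 w4=0 w1=0
t10.Δ4 w3=1 w6=1 w2=1 clk=1 w0=0 w5=0 w4=0 w1=1
t10.Δ5 w3=0 w6=1 w2=1 clk=1 w0=0 w5=0 w4=0 w1=1
t11.Δ0 w3=0 w6=1 w2=1 clk=1 w0=0 w5=0 w4=0 w1=1
t11.Δ1 w3=0 w6=1 w2=1 clk=0 w0=0 w5=0 w4=0 w1=1
t12.Δ0 w3=0 w6=1 w2=1 clk=0 w0=0 w5=0 w4=0 w1=1
t12.Δ1 w3=0 w6=1 w2=1 clk=1 w0=0 w5=0 w4=0 w1=1
t12.Δ2 w3=0 w6=1 w2=1 clk=1 w0=0 w5=1 w4=1 w1=1
t12.Δ3 w3=0 w6=1 w2=1 clk=1 w0=1 w5=1 w4=1 w1=1
t12.Δ4 w3=0 w6=1 w2=1 clk=1 w0=1 w5=1 w4=1 w1=0
t12.Δ5 w3=1 w6=1 w2=1 clk=1 w0=1 w5=1 w4=1 w1=0
t13.Δ0 w3=1 w6=1 w2=1 clk=1 w0=1 w5=1 w4=1 w1=0
t13.Δ1 w3=1 w6=1 w2=1 clk=0 w0=1 w5=1 w4=1 w1=0
t14.Δ0 w3=1 w6=1 w2=1 clk=0 w0=1 w5=1 w4=1 w1=0
t14.Δ1 w3=1 w6=1 w2=1 clk=1 w0=1 w5=1 w4=1 w1=0
t14.Δ2 w3=1 w6=1 w2=1 clk=1 w0=1 w5=0 w4=0 w1=0
t14.Δ3 w3=1 w6=1 w2=1 clk=1 w0=0 w5=0 w4=0 w1=0
t14.Δ4 w3=1 w6=1 w2=1 clk=1 w0=0 w5=0 w4=0 w1=1
t14.Δ5 w3=0 w6=1 w2=1 clk=1 w0=0 w5=0 w4=0 w1=1
t15.Δ0 w3=0 w6=1 w2=1 clk=1 w0=0 w5=0 w4=0 w1=1
t15.Δ1 w3=0 w6=1 w2=1 clk=0 w0=0 w5=0 w4=0 w1=1
t16.Δ0 w3=0 w6=1 w2=1 clk=0 w0=0 w5=0 w4=0 w1=1
t16.Δ1 w3=0 w6=1 w2=1 clk=1 w0=0 w5=0 w4=0 w1=1
t16.Δ2 w3=0 w6=1 w2=1 clk=1 w0=0 w5=1 w4=1 w1=1
t16.Δ3 w3=0 w6=1 w2=1 clk=1 w0=1 w5=1 w4=1 w1=1
t16.Δ4 w3=0 w6=1 w2=1 clk=1 w0=1 w5=1 w4=1 w1=0
t16.Δ5 w3=1 w6=1 w2=1 clk=1 w0=1 w5=1 w4=1 w1=0
t17.Δ0 w3=1 w6=1 w2=1 clk=1 w0=1 w5=1 w4=1 w1=0
t17.Δ1 w3=1 w6=1 w2=1 clk=0 w0=1 w5=1 w4=1 w1=0
t18.Δ0 w3=1 w6=1 w2=1 clk=0 w0=1 w5=1 w4=1 w1=0
t18.Δ1 w3=1 w6=1 w2=1 clk=1 w0=1 w5=1 w4=1 w1=0
t18.Δ2 w3=1 w6=1 w2=1 clk=1 w0=1 w5=0 w4=0 w1=0
t18.Δ3 w3=1 w6=1 w2=1 clk=1 w0=0 w5=0 w4=0 w1=0
t18.Δ4 w3=1 w6=1 w2=1 clk=1 w0=0 w5=0 w4=0 w1=1
t18.Δ5 w3=0 w6=1 w2=1 clk=1 w0=0 w5=0 w4=0 w1=1
t19.Δ0 w3=0 w6=1 w2=1 clk=1 w0=0 w5=0 w4=0 w1=1
t19.Δ1 w3=0 w6=1 w2=1 clk=0 w0=0 w5=0 w4=0 w1=1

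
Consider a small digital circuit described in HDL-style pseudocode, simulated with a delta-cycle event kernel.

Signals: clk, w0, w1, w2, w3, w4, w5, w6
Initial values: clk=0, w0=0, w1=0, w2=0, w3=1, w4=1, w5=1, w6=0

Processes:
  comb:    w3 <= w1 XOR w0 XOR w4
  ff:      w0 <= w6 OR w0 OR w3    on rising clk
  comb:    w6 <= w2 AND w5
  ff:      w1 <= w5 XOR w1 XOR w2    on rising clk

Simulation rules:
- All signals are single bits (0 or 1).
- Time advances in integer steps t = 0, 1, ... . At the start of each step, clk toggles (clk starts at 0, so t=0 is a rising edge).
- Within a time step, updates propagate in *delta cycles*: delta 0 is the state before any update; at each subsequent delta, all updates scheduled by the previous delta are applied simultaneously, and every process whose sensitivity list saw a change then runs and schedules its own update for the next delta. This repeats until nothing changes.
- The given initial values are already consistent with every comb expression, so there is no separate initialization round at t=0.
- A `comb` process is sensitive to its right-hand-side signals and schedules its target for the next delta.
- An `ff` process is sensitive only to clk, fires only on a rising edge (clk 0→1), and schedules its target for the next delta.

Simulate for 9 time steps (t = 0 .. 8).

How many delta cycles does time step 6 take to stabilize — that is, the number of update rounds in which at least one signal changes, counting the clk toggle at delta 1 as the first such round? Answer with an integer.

3

t=0 Δ0: w4=1 w5=1 clk=0 w0=0 w1=0 w3=1 w2=0 w6=0
  Δ1: clk:0→1
  Δ2: w0:0→1, w1:0→1
  (2Δ to stable)
t=1 Δ0: w4=1 w5=1 clk=1 w0=1 w1=1 w3=1 w2=0 w6=0
  Δ1: clk:1→0
  (1Δ to stable)
t=2 Δ0: w4=1 w5=1 clk=0 w0=1 w1=1 w3=1 w2=0 w6=0
  Δ1: clk:0→1
  Δ2: w1:1→0
  Δ3: w3:1→0
  (3Δ to stable)
t=3 Δ0: w4=1 w5=1 clk=1 w0=1 w1=0 w3=0 w2=0 w6=0
  Δ1: clk:1→0
  (1Δ to stable)
t=4 Δ0: w4=1 w5=1 clk=0 w0=1 w1=0 w3=0 w2=0 w6=0
  Δ1: clk:0→1
  Δ2: w1:0→1
  Δ3: w3:0→1
  (3Δ to stable)
t=5 Δ0: w4=1 w5=1 clk=1 w0=1 w1=1 w3=1 w2=0 w6=0
  Δ1: clk:1→0
  (1Δ to stable)
t=6 Δ0: w4=1 w5=1 clk=0 w0=1 w1=1 w3=1 w2=0 w6=0
  Δ1: clk:0→1
  Δ2: w1:1→0
  Δ3: w3:1→0
  (3Δ to stable)
t=7 Δ0: w4=1 w5=1 clk=1 w0=1 w1=0 w3=0 w2=0 w6=0
  Δ1: clk:1→0
  (1Δ to stable)
t=8 Δ0: w4=1 w5=1 clk=0 w0=1 w1=0 w3=0 w2=0 w6=0
  Δ1: clk:0→1
  Δ2: w1:0→1
  Δ3: w3:0→1
  (3Δ to stable)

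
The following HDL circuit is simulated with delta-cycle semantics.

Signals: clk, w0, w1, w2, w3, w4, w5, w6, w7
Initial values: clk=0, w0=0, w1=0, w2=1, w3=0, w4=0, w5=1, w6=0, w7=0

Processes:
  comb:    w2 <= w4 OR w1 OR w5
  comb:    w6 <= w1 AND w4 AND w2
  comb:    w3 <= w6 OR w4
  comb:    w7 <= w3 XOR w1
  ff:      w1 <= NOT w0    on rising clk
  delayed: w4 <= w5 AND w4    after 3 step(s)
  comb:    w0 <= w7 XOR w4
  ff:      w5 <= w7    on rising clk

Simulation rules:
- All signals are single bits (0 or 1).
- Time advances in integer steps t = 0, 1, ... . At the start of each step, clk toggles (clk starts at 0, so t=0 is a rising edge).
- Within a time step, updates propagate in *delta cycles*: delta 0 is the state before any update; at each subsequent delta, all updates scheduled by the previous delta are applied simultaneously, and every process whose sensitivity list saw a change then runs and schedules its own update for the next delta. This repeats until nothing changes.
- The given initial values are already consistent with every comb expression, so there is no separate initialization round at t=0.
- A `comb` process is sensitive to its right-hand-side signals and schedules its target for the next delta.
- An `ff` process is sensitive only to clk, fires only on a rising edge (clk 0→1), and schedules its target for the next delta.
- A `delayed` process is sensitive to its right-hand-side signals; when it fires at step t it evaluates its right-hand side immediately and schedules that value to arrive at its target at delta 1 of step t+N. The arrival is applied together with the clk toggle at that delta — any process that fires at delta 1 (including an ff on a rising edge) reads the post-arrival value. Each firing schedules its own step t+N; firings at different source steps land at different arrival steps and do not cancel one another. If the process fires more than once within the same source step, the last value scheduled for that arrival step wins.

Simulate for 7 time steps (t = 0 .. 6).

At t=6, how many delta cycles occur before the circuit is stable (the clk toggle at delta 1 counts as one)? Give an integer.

4

t=0 Δ0: w3=0 w6=0 w5=1 clk=0 w7=0 w4=0 w1=0 w2=1 w0=0
  Δ1: clk:0→1
  Δ2: w5:1→0, w1:0→1
  Δ3: w7:0→1
  Δ4: w0:0→1
  (4Δ to stable)
t=1 Δ0: w3=0 w6=0 w5=0 clk=1 w7=1 w4=0 w1=1 w2=1 w0=1
  Δ1: clk:1→0
  (1Δ to stable)
t=2 Δ0: w3=0 w6=0 w5=0 clk=0 w7=1 w4=0 w1=1 w2=1 w0=1
  Δ1: clk:0→1
  Δ2: w5:0→1, w1:1→0
  Δ3: w7:1→0
  Δ4: w0:1→0
  (4Δ to stable)
t=3 Δ0: w3=0 w6=0 w5=1 clk=1 w7=0 w4=0 w1=0 w2=1 w0=0
  Δ1: clk:1→0
  (1Δ to stable)
t=4 Δ0: w3=0 w6=0 w5=1 clk=0 w7=0 w4=0 w1=0 w2=1 w0=0
  Δ1: clk:0→1
  Δ2: w5:1→0, w1:0→1
  Δ3: w7:0→1
  Δ4: w0:0→1
  (4Δ to stable)
t=5 Δ0: w3=0 w6=0 w5=0 clk=1 w7=1 w4=0 w1=1 w2=1 w0=1
  Δ1: clk:1→0
  (1Δ to stable)
t=6 Δ0: w3=0 w6=0 w5=0 clk=0 w7=1 w4=0 w1=1 w2=1 w0=1
  Δ1: clk:0→1
  Δ2: w5:0→1, w1:1→0
  Δ3: w7:1→0
  Δ4: w0:1→0
  (4Δ to stable)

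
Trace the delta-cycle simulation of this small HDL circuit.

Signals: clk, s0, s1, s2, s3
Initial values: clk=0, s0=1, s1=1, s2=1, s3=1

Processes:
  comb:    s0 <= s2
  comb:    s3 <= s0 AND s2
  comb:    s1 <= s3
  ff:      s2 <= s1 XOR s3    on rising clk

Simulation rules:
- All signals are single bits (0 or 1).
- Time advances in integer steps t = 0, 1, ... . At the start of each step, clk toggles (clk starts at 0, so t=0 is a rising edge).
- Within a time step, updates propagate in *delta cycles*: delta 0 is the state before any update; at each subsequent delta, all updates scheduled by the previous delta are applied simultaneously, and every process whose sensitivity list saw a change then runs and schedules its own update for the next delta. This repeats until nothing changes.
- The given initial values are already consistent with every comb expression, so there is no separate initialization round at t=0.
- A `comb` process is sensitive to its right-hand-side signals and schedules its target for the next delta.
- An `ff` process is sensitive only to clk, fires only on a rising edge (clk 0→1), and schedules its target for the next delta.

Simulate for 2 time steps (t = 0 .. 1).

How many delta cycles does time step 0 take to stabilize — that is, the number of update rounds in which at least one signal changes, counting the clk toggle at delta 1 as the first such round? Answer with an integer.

4

t0.Δ0 s3=1 s0=1 s1=1 clk=0 s2=1
t0.Δ1 s3=1 s0=1 s1=1 clk=1 s2=1
t0.Δ2 s3=1 s0=1 s1=1 clk=1 s2=0
t0.Δ3 s3=0 s0=0 s1=1 clk=1 s2=0
t0.Δ4 s3=0 s0=0 s1=0 clk=1 s2=0
t1.Δ0 s3=0 s0=0 s1=0 clk=1 s2=0
t1.Δ1 s3=0 s0=0 s1=0 clk=0 s2=0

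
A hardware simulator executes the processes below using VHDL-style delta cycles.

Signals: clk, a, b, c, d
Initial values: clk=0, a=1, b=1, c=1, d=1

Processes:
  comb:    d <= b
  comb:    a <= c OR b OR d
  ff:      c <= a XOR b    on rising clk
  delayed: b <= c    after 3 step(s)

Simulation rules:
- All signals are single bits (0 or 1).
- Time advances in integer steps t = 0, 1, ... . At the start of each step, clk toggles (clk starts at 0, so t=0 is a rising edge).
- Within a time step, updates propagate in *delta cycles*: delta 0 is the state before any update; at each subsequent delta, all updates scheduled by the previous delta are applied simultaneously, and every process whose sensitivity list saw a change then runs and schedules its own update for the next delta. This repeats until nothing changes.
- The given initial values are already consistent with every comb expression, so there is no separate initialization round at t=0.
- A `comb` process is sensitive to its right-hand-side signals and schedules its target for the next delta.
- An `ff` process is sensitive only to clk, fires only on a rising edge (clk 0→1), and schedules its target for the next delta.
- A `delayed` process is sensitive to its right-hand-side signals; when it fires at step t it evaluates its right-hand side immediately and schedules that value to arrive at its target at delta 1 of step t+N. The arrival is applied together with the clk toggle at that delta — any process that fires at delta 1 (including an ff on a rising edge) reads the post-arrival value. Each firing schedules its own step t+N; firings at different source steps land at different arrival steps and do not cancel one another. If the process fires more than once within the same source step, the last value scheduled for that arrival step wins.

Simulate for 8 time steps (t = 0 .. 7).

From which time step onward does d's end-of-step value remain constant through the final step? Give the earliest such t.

3

t0.Δ0 d=1 b=1 clk=0 c=1 a=1
t0.Δ1 d=1 b=1 clk=1 c=1 a=1
t0.Δ2 d=1 b=1 clk=1 c=0 a=1
t1.Δ0 d=1 b=1 clk=1 c=0 a=1
t1.Δ1 d=1 b=1 clk=0 c=0 a=1
t2.Δ0 d=1 b=1 clk=0 c=0 a=1
t2.Δ1 d=1 b=1 clk=1 c=0 a=1
t3.Δ0 d=1 b=1 clk=1 c=0 a=1
t3.Δ1 d=1 b=0 clk=0 c=0 a=1
t3.Δ2 d=0 b=0 clk=0 c=0 a=1
t3.Δ3 d=0 b=0 clk=0 c=0 a=0
t4.Δ0 d=0 b=0 clk=0 c=0 a=0
t4.Δ1 d=0 b=0 clk=1 c=0 a=0
t5.Δ0 d=0 b=0 clk=1 c=0 a=0
t5.Δ1 d=0 b=0 clk=0 c=0 a=0
t6.Δ0 d=0 b=0 clk=0 c=0 a=0
t6.Δ1 d=0 b=0 clk=1 c=0 a=0
t7.Δ0 d=0 b=0 clk=1 c=0 a=0
t7.Δ1 d=0 b=0 clk=0 c=0 a=0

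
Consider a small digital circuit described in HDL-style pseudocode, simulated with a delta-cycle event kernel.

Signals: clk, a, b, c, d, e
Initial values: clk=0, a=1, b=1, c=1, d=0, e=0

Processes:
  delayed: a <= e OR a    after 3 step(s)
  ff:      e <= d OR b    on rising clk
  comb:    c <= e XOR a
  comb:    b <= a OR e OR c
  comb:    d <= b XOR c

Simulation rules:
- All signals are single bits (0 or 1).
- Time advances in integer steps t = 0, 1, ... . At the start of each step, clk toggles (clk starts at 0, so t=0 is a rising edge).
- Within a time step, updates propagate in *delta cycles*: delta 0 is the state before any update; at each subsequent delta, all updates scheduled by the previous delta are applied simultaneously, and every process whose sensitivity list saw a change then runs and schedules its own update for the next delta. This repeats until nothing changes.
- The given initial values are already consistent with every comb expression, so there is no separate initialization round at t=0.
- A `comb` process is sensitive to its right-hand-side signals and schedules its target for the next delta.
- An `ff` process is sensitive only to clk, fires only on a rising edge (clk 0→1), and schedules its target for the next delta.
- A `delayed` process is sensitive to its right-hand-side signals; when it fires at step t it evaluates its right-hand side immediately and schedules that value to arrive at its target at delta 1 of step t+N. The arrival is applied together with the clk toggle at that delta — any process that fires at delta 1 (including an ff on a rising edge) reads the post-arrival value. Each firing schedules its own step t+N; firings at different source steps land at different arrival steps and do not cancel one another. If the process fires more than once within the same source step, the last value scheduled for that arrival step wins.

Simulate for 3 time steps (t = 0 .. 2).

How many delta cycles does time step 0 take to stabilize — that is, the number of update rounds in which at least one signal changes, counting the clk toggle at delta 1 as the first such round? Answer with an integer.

4

t=0 Δ0: a=1 clk=0 e=0 b=1 c=1 d=0
  Δ1: clk:0→1
  Δ2: e:0→1
  Δ3: c:1→0
  Δ4: d:0→1
  (4Δ to stable)
t=1 Δ0: a=1 clk=1 e=1 b=1 c=0 d=1
  Δ1: clk:1→0
  (1Δ to stable)
t=2 Δ0: a=1 clk=0 e=1 b=1 c=0 d=1
  Δ1: clk:0→1
  (1Δ to stable)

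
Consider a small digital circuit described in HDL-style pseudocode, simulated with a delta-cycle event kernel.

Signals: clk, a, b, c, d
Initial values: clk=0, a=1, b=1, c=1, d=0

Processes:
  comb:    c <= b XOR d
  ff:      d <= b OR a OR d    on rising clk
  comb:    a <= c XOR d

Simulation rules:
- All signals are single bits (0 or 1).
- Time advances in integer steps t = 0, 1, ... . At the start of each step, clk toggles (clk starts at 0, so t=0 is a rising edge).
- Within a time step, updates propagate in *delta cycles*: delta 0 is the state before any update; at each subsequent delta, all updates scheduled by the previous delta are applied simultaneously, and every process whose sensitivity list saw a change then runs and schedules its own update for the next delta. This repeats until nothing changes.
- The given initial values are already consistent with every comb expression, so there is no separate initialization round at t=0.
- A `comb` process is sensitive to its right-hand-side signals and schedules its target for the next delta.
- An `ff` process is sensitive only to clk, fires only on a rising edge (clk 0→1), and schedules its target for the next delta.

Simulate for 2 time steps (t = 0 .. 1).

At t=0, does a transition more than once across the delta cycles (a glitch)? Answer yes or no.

t=0 Δ0: clk=0 b=1 a=1 c=1 d=0
  Δ1: clk:0→1
  Δ2: d:0→1
  Δ3: a:1→0, c:1→0
  Δ4: a:0→1
  (4Δ to stable)
t=1 Δ0: clk=1 b=1 a=1 c=0 d=1
  Δ1: clk:1→0
  (1Δ to stable)

yes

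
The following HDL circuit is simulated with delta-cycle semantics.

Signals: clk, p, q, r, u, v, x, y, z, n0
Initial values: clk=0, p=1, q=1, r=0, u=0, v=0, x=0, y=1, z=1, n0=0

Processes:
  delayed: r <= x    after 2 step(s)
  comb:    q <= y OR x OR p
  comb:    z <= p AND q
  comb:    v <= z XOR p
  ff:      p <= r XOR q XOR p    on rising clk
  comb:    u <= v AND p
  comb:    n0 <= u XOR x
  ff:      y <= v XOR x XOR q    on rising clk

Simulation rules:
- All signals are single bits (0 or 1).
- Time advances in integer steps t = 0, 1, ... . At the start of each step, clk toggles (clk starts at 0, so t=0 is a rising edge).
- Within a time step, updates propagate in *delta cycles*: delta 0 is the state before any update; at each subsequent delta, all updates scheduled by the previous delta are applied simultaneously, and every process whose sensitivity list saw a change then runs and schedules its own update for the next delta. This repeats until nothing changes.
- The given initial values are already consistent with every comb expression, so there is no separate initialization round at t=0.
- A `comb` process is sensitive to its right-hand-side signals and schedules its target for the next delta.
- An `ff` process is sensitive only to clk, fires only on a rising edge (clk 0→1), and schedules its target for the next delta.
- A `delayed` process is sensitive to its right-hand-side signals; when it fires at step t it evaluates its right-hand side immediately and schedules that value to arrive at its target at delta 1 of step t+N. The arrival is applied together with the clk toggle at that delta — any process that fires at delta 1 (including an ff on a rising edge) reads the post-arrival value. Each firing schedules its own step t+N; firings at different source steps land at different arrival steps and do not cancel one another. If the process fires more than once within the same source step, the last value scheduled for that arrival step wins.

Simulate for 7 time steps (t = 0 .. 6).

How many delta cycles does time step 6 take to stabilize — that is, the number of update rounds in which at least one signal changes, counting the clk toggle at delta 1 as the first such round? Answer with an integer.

6

t0.Δ0 u=0 q=1 clk=0 z=1 p=1 n0=0 v=0 x=0 y=1 r=0
t0.Δ1 u=0 q=1 clk=1 z=1 p=1 n0=0 v=0 x=0 y=1 r=0
t0.Δ2 u=0 q=1 clk=1 z=1 p=0 n0=0 v=0 x=0 y=1 r=0
t0.Δ3 u=0 q=1 clk=1 z=0 p=0 n0=0 v=1 x=0 y=1 r=0
t0.Δ4 u=0 q=1 clk=1 z=0 p=0 n0=0 v=0 x=0 y=1 r=0
t1.Δ0 u=0 q=1 clk=1 z=0 p=0 n0=0 v=0 x=0 y=1 r=0
t1.Δ1 u=0 q=1 clk=0 z=0 p=0 n0=0 v=0 x=0 y=1 r=0
t2.Δ0 u=0 q=1 clk=0 z=0 p=0 n0=0 v=0 x=0 y=1 r=0
t2.Δ1 u=0 q=1 clk=1 z=0 p=0 n0=0 v=0 x=0 y=1 r=0
t2.Δ2 u=0 q=1 clk=1 z=0 p=1 n0=0 v=0 x=0 y=1 r=0
t2.Δ3 u=0 q=1 clk=1 z=1 p=1 n0=0 v=1 x=0 y=1 r=0
t2.Δ4 u=1 q=1 clk=1 z=1 p=1 n0=0 v=0 x=0 y=1 r=0
t2.Δ5 u=0 q=1 clk=1 z=1 p=1 n0=1 v=0 x=0 y=1 r=0
t2.Δ6 u=0 q=1 clk=1 z=1 p=1 n0=0 v=0 x=0 y=1 r=0
t3.Δ0 u=0 q=1 clk=1 z=1 p=1 n0=0 v=0 x=0 y=1 r=0
t3.Δ1 u=0 q=1 clk=0 z=1 p=1 n0=0 v=0 x=0 y=1 r=0
t4.Δ0 u=0 q=1 clk=0 z=1 p=1 n0=0 v=0 x=0 y=1 r=0
t4.Δ1 u=0 q=1 clk=1 z=1 p=1 n0=0 v=0 x=0 y=1 r=0
t4.Δ2 u=0 q=1 clk=1 z=1 p=0 n0=0 v=0 x=0 y=1 r=0
t4.Δ3 u=0 q=1 clk=1 z=0 p=0 n0=0 v=1 x=0 y=1 r=0
t4.Δ4 u=0 q=1 clk=1 z=0 p=0 n0=0 v=0 x=0 y=1 r=0
t5.Δ0 u=0 q=1 clk=1 z=0 p=0 n0=0 v=0 x=0 y=1 r=0
t5.Δ1 u=0 q=1 clk=0 z=0 p=0 n0=0 v=0 x=0 y=1 r=0
t6.Δ0 u=0 q=1 clk=0 z=0 p=0 n0=0 v=0 x=0 y=1 r=0
t6.Δ1 u=0 q=1 clk=1 z=0 p=0 n0=0 v=0 x=0 y=1 r=0
t6.Δ2 u=0 q=1 clk=1 z=0 p=1 n0=0 v=0 x=0 y=1 r=0
t6.Δ3 u=0 q=1 clk=1 z=1 p=1 n0=0 v=1 x=0 y=1 r=0
t6.Δ4 u=1 q=1 clk=1 z=1 p=1 n0=0 v=0 x=0 y=1 r=0
t6.Δ5 u=0 q=1 clk=1 z=1 p=1 n0=1 v=0 x=0 y=1 r=0
t6.Δ6 u=0 q=1 clk=1 z=1 p=1 n0=0 v=0 x=0 y=1 r=0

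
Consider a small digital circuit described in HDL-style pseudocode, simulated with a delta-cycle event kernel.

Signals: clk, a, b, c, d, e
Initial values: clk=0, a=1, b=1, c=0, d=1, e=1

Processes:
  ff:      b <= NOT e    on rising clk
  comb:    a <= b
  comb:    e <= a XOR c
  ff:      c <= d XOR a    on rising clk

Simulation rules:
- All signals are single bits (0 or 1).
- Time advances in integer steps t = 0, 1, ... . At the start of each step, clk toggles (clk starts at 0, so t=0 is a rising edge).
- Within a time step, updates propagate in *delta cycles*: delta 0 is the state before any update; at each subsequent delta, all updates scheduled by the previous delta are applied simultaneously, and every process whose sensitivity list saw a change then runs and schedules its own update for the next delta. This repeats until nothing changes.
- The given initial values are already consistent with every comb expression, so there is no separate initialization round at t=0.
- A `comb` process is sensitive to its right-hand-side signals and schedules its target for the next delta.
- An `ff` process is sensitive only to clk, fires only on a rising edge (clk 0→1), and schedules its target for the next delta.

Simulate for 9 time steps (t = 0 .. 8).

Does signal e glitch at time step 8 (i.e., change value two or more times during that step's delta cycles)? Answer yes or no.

t0.Δ0 a=1 b=1 c=0 d=1 clk=0 e=1
t0.Δ1 a=1 b=1 c=0 d=1 clk=1 e=1
t0.Δ2 a=1 b=0 c=0 d=1 clk=1 e=1
t0.Δ3 a=0 b=0 c=0 d=1 clk=1 e=1
t0.Δ4 a=0 b=0 c=0 d=1 clk=1 e=0
t1.Δ0 a=0 b=0 c=0 d=1 clk=1 e=0
t1.Δ1 a=0 b=0 c=0 d=1 clk=0 e=0
t2.Δ0 a=0 b=0 c=0 d=1 clk=0 e=0
t2.Δ1 a=0 b=0 c=0 d=1 clk=1 e=0
t2.Δ2 a=0 b=1 c=1 d=1 clk=1 e=0
t2.Δ3 a=1 b=1 c=1 d=1 clk=1 e=1
t2.Δ4 a=1 b=1 c=1 d=1 clk=1 e=0
t3.Δ0 a=1 b=1 c=1 d=1 clk=1 e=0
t3.Δ1 a=1 b=1 c=1 d=1 clk=0 e=0
t4.Δ0 a=1 b=1 c=1 d=1 clk=0 e=0
t4.Δ1 a=1 b=1 c=1 d=1 clk=1 e=0
t4.Δ2 a=1 b=1 c=0 d=1 clk=1 e=0
t4.Δ3 a=1 b=1 c=0 d=1 clk=1 e=1
t5.Δ0 a=1 b=1 c=0 d=1 clk=1 e=1
t5.Δ1 a=1 b=1 c=0 d=1 clk=0 e=1
t6.Δ0 a=1 b=1 c=0 d=1 clk=0 e=1
t6.Δ1 a=1 b=1 c=0 d=1 clk=1 e=1
t6.Δ2 a=1 b=0 c=0 d=1 clk=1 e=1
t6.Δ3 a=0 b=0 c=0 d=1 clk=1 e=1
t6.Δ4 a=0 b=0 c=0 d=1 clk=1 e=0
t7.Δ0 a=0 b=0 c=0 d=1 clk=1 e=0
t7.Δ1 a=0 b=0 c=0 d=1 clk=0 e=0
t8.Δ0 a=0 b=0 c=0 d=1 clk=0 e=0
t8.Δ1 a=0 b=0 c=0 d=1 clk=1 e=0
t8.Δ2 a=0 b=1 c=1 d=1 clk=1 e=0
t8.Δ3 a=1 b=1 c=1 d=1 clk=1 e=1
t8.Δ4 a=1 b=1 c=1 d=1 clk=1 e=0

yes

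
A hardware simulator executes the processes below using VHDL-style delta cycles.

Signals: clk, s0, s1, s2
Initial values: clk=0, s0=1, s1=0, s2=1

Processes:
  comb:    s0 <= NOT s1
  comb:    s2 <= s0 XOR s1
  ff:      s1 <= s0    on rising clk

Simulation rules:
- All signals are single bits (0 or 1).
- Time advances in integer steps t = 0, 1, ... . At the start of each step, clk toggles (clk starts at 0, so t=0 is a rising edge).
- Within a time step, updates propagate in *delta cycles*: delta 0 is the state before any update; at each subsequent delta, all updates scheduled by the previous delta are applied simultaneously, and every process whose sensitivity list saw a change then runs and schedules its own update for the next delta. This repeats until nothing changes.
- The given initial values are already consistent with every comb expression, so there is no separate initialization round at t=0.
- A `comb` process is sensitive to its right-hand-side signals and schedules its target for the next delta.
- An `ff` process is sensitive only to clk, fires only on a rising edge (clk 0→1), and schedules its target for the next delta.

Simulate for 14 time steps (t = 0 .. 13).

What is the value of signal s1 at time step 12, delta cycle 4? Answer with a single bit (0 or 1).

1

t=0 Δ0: s0=1 s2=1 s1=0 clk=0
  Δ1: clk:0→1
  Δ2: s1:0→1
  Δ3: s0:1→0, s2:1→0
  Δ4: s2:0→1
  (4Δ to stable)
t=1 Δ0: s0=0 s2=1 s1=1 clk=1
  Δ1: clk:1→0
  (1Δ to stable)
t=2 Δ0: s0=0 s2=1 s1=1 clk=0
  Δ1: clk:0→1
  Δ2: s1:1→0
  Δ3: s0:0→1, s2:1→0
  Δ4: s2:0→1
  (4Δ to stable)
t=3 Δ0: s0=1 s2=1 s1=0 clk=1
  Δ1: clk:1→0
  (1Δ to stable)
t=4 Δ0: s0=1 s2=1 s1=0 clk=0
  Δ1: clk:0→1
  Δ2: s1:0→1
  Δ3: s0:1→0, s2:1→0
  Δ4: s2:0→1
  (4Δ to stable)
t=5 Δ0: s0=0 s2=1 s1=1 clk=1
  Δ1: clk:1→0
  (1Δ to stable)
t=6 Δ0: s0=0 s2=1 s1=1 clk=0
  Δ1: clk:0→1
  Δ2: s1:1→0
  Δ3: s0:0→1, s2:1→0
  Δ4: s2:0→1
  (4Δ to stable)
t=7 Δ0: s0=1 s2=1 s1=0 clk=1
  Δ1: clk:1→0
  (1Δ to stable)
t=8 Δ0: s0=1 s2=1 s1=0 clk=0
  Δ1: clk:0→1
  Δ2: s1:0→1
  Δ3: s0:1→0, s2:1→0
  Δ4: s2:0→1
  (4Δ to stable)
t=9 Δ0: s0=0 s2=1 s1=1 clk=1
  Δ1: clk:1→0
  (1Δ to stable)
t=10 Δ0: s0=0 s2=1 s1=1 clk=0
  Δ1: clk:0→1
  Δ2: s1:1→0
  Δ3: s0:0→1, s2:1→0
  Δ4: s2:0→1
  (4Δ to stable)
t=11 Δ0: s0=1 s2=1 s1=0 clk=1
  Δ1: clk:1→0
  (1Δ to stable)
t=12 Δ0: s0=1 s2=1 s1=0 clk=0
  Δ1: clk:0→1
  Δ2: s1:0→1
  Δ3: s0:1→0, s2:1→0
  Δ4: s2:0→1
  (4Δ to stable)
t=13 Δ0: s0=0 s2=1 s1=1 clk=1
  Δ1: clk:1→0
  (1Δ to stable)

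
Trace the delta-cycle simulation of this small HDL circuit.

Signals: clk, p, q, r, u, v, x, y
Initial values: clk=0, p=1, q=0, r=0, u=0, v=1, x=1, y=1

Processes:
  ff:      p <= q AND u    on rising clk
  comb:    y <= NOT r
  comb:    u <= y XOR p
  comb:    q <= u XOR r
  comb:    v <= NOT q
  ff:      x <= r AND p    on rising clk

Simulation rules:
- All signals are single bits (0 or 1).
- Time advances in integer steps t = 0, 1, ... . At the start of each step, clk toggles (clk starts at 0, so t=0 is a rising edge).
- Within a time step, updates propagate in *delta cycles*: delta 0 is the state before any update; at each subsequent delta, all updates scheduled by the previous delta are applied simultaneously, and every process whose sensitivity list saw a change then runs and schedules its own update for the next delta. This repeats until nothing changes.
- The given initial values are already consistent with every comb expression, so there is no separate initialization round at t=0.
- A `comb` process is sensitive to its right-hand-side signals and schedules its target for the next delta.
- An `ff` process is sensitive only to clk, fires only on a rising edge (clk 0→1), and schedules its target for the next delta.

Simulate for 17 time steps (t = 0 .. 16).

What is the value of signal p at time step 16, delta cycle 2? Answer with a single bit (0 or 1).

0

t=0 Δ0: x=1 q=0 v=1 u=0 y=1 r=0 clk=0 p=1
  Δ1: clk:0→1
  Δ2: x:1→0, p:1→0
  Δ3: u:0→1
  Δ4: q:0→1
  Δ5: v:1→0
  (5Δ to stable)
t=1 Δ0: x=0 q=1 v=0 u=1 y=1 r=0 clk=1 p=0
  Δ1: clk:1→0
  (1Δ to stable)
t=2 Δ0: x=0 q=1 v=0 u=1 y=1 r=0 clk=0 p=0
  Δ1: clk:0→1
  Δ2: p:0→1
  Δ3: u:1→0
  Δ4: q:1→0
  Δ5: v:0→1
  (5Δ to stable)
t=3 Δ0: x=0 q=0 v=1 u=0 y=1 r=0 clk=1 p=1
  Δ1: clk:1→0
  (1Δ to stable)
t=4 Δ0: x=0 q=0 v=1 u=0 y=1 r=0 clk=0 p=1
  Δ1: clk:0→1
  Δ2: p:1→0
  Δ3: u:0→1
  Δ4: q:0→1
  Δ5: v:1→0
  (5Δ to stable)
t=5 Δ0: x=0 q=1 v=0 u=1 y=1 r=0 clk=1 p=0
  Δ1: clk:1→0
  (1Δ to stable)
t=6 Δ0: x=0 q=1 v=0 u=1 y=1 r=0 clk=0 p=0
  Δ1: clk:0→1
  Δ2: p:0→1
  Δ3: u:1→0
  Δ4: q:1→0
  Δ5: v:0→1
  (5Δ to stable)
t=7 Δ0: x=0 q=0 v=1 u=0 y=1 r=0 clk=1 p=1
  Δ1: clk:1→0
  (1Δ to stable)
t=8 Δ0: x=0 q=0 v=1 u=0 y=1 r=0 clk=0 p=1
  Δ1: clk:0→1
  Δ2: p:1→0
  Δ3: u:0→1
  Δ4: q:0→1
  Δ5: v:1→0
  (5Δ to stable)
t=9 Δ0: x=0 q=1 v=0 u=1 y=1 r=0 clk=1 p=0
  Δ1: clk:1→0
  (1Δ to stable)
t=10 Δ0: x=0 q=1 v=0 u=1 y=1 r=0 clk=0 p=0
  Δ1: clk:0→1
  Δ2: p:0→1
  Δ3: u:1→0
  Δ4: q:1→0
  Δ5: v:0→1
  (5Δ to stable)
t=11 Δ0: x=0 q=0 v=1 u=0 y=1 r=0 clk=1 p=1
  Δ1: clk:1→0
  (1Δ to stable)
t=12 Δ0: x=0 q=0 v=1 u=0 y=1 r=0 clk=0 p=1
  Δ1: clk:0→1
  Δ2: p:1→0
  Δ3: u:0→1
  Δ4: q:0→1
  Δ5: v:1→0
  (5Δ to stable)
t=13 Δ0: x=0 q=1 v=0 u=1 y=1 r=0 clk=1 p=0
  Δ1: clk:1→0
  (1Δ to stable)
t=14 Δ0: x=0 q=1 v=0 u=1 y=1 r=0 clk=0 p=0
  Δ1: clk:0→1
  Δ2: p:0→1
  Δ3: u:1→0
  Δ4: q:1→0
  Δ5: v:0→1
  (5Δ to stable)
t=15 Δ0: x=0 q=0 v=1 u=0 y=1 r=0 clk=1 p=1
  Δ1: clk:1→0
  (1Δ to stable)
t=16 Δ0: x=0 q=0 v=1 u=0 y=1 r=0 clk=0 p=1
  Δ1: clk:0→1
  Δ2: p:1→0
  Δ3: u:0→1
  Δ4: q:0→1
  Δ5: v:1→0
  (5Δ to stable)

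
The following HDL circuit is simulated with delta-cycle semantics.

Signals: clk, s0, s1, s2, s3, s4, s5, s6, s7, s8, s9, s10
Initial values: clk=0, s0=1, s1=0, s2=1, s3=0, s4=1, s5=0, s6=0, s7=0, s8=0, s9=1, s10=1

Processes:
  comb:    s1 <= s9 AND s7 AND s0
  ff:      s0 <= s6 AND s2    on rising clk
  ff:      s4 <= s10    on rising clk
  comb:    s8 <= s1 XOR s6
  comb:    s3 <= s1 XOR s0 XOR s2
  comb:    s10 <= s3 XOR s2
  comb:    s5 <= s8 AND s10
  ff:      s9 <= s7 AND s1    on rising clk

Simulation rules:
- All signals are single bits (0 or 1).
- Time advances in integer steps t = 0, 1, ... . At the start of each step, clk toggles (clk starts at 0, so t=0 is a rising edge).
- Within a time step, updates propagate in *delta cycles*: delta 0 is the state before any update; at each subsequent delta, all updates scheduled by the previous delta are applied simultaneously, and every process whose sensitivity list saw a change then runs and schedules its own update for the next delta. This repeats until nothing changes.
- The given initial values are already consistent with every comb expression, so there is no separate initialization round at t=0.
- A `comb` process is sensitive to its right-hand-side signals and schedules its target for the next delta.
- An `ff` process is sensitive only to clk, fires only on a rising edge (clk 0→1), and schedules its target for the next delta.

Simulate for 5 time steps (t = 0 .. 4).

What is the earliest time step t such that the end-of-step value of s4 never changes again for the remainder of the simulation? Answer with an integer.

t0.Δ0 clk=0 s6=0 s10=1 s4=1 s0=1 s7=0 s3=0 s2=1 s8=0 s1=0 s9=1 s5=0
t0.Δ1 clk=1 s6=0 s10=1 s4=1 s0=1 s7=0 s3=0 s2=1 s8=0 s1=0 s9=1 s5=0
t0.Δ2 clk=1 s6=0 s10=1 s4=1 s0=0 s7=0 s3=0 s2=1 s8=0 s1=0 s9=0 s5=0
t0.Δ3 clk=1 s6=0 s10=1 s4=1 s0=0 s7=0 s3=1 s2=1 s8=0 s1=0 s9=0 s5=0
t0.Δ4 clk=1 s6=0 s10=0 s4=1 s0=0 s7=0 s3=1 s2=1 s8=0 s1=0 s9=0 s5=0
t1.Δ0 clk=1 s6=0 s10=0 s4=1 s0=0 s7=0 s3=1 s2=1 s8=0 s1=0 s9=0 s5=0
t1.Δ1 clk=0 s6=0 s10=0 s4=1 s0=0 s7=0 s3=1 s2=1 s8=0 s1=0 s9=0 s5=0
t2.Δ0 clk=0 s6=0 s10=0 s4=1 s0=0 s7=0 s3=1 s2=1 s8=0 s1=0 s9=0 s5=0
t2.Δ1 clk=1 s6=0 s10=0 s4=1 s0=0 s7=0 s3=1 s2=1 s8=0 s1=0 s9=0 s5=0
t2.Δ2 clk=1 s6=0 s10=0 s4=0 s0=0 s7=0 s3=1 s2=1 s8=0 s1=0 s9=0 s5=0
t3.Δ0 clk=1 s6=0 s10=0 s4=0 s0=0 s7=0 s3=1 s2=1 s8=0 s1=0 s9=0 s5=0
t3.Δ1 clk=0 s6=0 s10=0 s4=0 s0=0 s7=0 s3=1 s2=1 s8=0 s1=0 s9=0 s5=0
t4.Δ0 clk=0 s6=0 s10=0 s4=0 s0=0 s7=0 s3=1 s2=1 s8=0 s1=0 s9=0 s5=0
t4.Δ1 clk=1 s6=0 s10=0 s4=0 s0=0 s7=0 s3=1 s2=1 s8=0 s1=0 s9=0 s5=0

2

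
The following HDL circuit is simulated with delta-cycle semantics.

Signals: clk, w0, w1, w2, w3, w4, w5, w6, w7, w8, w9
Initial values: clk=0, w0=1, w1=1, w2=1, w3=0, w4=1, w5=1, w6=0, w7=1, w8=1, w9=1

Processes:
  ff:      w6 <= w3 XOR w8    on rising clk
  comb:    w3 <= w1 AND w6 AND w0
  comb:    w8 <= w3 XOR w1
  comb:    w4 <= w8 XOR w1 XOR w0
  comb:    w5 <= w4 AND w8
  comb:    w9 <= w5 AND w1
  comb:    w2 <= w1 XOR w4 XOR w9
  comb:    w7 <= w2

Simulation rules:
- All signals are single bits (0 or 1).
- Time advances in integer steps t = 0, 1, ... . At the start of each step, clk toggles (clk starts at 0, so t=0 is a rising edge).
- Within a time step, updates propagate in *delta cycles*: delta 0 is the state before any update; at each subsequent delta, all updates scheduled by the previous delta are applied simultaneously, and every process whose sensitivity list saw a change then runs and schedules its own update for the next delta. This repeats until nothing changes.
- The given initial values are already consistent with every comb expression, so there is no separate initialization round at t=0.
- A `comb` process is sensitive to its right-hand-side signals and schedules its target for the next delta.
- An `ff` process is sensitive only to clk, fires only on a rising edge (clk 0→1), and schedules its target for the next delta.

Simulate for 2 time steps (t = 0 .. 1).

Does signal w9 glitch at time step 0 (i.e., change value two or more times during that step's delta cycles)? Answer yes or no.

no

t=0 Δ0: w4=1 w7=1 w6=0 w3=0 w8=1 w2=1 w5=1 w1=1 clk=0 w9=1 w0=1
  Δ1: clk:0→1
  Δ2: w6:0→1
  Δ3: w3:0→1
  Δ4: w8:1→0
  Δ5: w4:1→0, w5:1→0
  Δ6: w2:1→0, w9:1→0
  Δ7: w7:1→0, w2:0→1
  Δ8: w7:0→1
  (8Δ to stable)
t=1 Δ0: w4=0 w7=1 w6=1 w3=1 w8=0 w2=1 w5=0 w1=1 clk=1 w9=0 w0=1
  Δ1: clk:1→0
  (1Δ to stable)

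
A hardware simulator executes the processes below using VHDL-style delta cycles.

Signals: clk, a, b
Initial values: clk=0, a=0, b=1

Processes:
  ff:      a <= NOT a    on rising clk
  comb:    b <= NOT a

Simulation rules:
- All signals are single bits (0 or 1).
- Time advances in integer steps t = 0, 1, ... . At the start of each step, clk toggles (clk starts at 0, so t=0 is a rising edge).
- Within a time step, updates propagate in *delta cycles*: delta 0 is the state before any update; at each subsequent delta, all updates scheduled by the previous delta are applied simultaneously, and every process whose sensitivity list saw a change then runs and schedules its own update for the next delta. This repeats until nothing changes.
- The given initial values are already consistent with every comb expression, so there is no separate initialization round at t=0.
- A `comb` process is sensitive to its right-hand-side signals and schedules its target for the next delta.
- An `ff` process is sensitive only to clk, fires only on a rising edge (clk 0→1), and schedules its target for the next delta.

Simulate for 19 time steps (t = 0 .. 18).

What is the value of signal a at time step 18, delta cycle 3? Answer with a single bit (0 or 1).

[bits: a,clk,b]
t=0: Δ0=001 Δ1=011 Δ2=111 Δ3=110 | 3Δ
t=1: Δ0=110 Δ1=100 | 1Δ
t=2: Δ0=100 Δ1=110 Δ2=010 Δ3=011 | 3Δ
t=3: Δ0=011 Δ1=001 | 1Δ
t=4: Δ0=001 Δ1=011 Δ2=111 Δ3=110 | 3Δ
t=5: Δ0=110 Δ1=100 | 1Δ
t=6: Δ0=100 Δ1=110 Δ2=010 Δ3=011 | 3Δ
t=7: Δ0=011 Δ1=001 | 1Δ
t=8: Δ0=001 Δ1=011 Δ2=111 Δ3=110 | 3Δ
t=9: Δ0=110 Δ1=100 | 1Δ
t=10: Δ0=100 Δ1=110 Δ2=010 Δ3=011 | 3Δ
t=11: Δ0=011 Δ1=001 | 1Δ
t=12: Δ0=001 Δ1=011 Δ2=111 Δ3=110 | 3Δ
t=13: Δ0=110 Δ1=100 | 1Δ
t=14: Δ0=100 Δ1=110 Δ2=010 Δ3=011 | 3Δ
t=15: Δ0=011 Δ1=001 | 1Δ
t=16: Δ0=001 Δ1=011 Δ2=111 Δ3=110 | 3Δ
t=17: Δ0=110 Δ1=100 | 1Δ
t=18: Δ0=100 Δ1=110 Δ2=010 Δ3=011 | 3Δ

0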